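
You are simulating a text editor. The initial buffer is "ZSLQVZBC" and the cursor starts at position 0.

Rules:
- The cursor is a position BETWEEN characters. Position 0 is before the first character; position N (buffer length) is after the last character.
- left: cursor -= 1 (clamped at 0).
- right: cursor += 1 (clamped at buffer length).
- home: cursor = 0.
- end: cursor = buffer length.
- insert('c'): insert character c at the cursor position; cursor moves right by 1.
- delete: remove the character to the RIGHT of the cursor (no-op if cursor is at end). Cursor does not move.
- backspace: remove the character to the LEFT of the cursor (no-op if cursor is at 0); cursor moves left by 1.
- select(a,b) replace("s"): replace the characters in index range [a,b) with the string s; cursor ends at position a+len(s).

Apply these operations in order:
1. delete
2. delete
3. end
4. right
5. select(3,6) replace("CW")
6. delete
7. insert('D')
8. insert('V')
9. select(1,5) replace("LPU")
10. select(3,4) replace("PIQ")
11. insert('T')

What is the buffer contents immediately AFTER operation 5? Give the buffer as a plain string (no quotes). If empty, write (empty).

After op 1 (delete): buf='SLQVZBC' cursor=0
After op 2 (delete): buf='LQVZBC' cursor=0
After op 3 (end): buf='LQVZBC' cursor=6
After op 4 (right): buf='LQVZBC' cursor=6
After op 5 (select(3,6) replace("CW")): buf='LQVCW' cursor=5

Answer: LQVCW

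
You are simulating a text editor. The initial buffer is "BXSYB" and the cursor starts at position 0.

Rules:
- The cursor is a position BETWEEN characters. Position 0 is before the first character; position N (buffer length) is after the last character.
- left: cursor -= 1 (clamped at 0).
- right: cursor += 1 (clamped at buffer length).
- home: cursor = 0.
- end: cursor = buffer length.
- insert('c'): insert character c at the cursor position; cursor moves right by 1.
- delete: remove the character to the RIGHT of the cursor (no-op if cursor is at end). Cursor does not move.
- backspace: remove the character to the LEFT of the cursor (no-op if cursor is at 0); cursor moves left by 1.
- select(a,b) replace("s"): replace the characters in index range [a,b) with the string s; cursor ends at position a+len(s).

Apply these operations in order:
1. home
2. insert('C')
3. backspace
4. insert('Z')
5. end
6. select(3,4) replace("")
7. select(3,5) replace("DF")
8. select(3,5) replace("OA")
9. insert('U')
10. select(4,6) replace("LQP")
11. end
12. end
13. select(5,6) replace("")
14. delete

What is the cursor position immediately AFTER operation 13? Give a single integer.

Answer: 5

Derivation:
After op 1 (home): buf='BXSYB' cursor=0
After op 2 (insert('C')): buf='CBXSYB' cursor=1
After op 3 (backspace): buf='BXSYB' cursor=0
After op 4 (insert('Z')): buf='ZBXSYB' cursor=1
After op 5 (end): buf='ZBXSYB' cursor=6
After op 6 (select(3,4) replace("")): buf='ZBXYB' cursor=3
After op 7 (select(3,5) replace("DF")): buf='ZBXDF' cursor=5
After op 8 (select(3,5) replace("OA")): buf='ZBXOA' cursor=5
After op 9 (insert('U')): buf='ZBXOAU' cursor=6
After op 10 (select(4,6) replace("LQP")): buf='ZBXOLQP' cursor=7
After op 11 (end): buf='ZBXOLQP' cursor=7
After op 12 (end): buf='ZBXOLQP' cursor=7
After op 13 (select(5,6) replace("")): buf='ZBXOLP' cursor=5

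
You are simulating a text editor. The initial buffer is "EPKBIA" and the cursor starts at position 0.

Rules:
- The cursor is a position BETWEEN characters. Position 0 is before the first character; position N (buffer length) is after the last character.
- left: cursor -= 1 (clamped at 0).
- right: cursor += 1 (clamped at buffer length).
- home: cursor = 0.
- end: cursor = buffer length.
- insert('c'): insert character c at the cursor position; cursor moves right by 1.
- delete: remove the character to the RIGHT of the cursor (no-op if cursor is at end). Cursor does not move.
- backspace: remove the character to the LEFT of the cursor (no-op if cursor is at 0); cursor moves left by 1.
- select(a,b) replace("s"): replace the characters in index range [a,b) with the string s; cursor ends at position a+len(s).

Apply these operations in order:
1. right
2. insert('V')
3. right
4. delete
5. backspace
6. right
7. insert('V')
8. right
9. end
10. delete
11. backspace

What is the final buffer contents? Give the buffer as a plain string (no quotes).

After op 1 (right): buf='EPKBIA' cursor=1
After op 2 (insert('V')): buf='EVPKBIA' cursor=2
After op 3 (right): buf='EVPKBIA' cursor=3
After op 4 (delete): buf='EVPBIA' cursor=3
After op 5 (backspace): buf='EVBIA' cursor=2
After op 6 (right): buf='EVBIA' cursor=3
After op 7 (insert('V')): buf='EVBVIA' cursor=4
After op 8 (right): buf='EVBVIA' cursor=5
After op 9 (end): buf='EVBVIA' cursor=6
After op 10 (delete): buf='EVBVIA' cursor=6
After op 11 (backspace): buf='EVBVI' cursor=5

Answer: EVBVI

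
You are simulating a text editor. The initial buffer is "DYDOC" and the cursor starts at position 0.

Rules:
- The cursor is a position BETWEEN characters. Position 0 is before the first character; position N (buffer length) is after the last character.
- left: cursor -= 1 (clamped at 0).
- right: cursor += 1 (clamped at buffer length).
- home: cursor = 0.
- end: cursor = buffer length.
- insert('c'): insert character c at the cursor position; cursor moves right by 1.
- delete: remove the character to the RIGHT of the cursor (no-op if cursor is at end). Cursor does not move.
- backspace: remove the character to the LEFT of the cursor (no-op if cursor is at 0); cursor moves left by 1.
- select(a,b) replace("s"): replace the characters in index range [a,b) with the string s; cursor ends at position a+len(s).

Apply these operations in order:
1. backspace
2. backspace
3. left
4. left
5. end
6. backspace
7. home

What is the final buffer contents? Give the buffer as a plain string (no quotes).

After op 1 (backspace): buf='DYDOC' cursor=0
After op 2 (backspace): buf='DYDOC' cursor=0
After op 3 (left): buf='DYDOC' cursor=0
After op 4 (left): buf='DYDOC' cursor=0
After op 5 (end): buf='DYDOC' cursor=5
After op 6 (backspace): buf='DYDO' cursor=4
After op 7 (home): buf='DYDO' cursor=0

Answer: DYDO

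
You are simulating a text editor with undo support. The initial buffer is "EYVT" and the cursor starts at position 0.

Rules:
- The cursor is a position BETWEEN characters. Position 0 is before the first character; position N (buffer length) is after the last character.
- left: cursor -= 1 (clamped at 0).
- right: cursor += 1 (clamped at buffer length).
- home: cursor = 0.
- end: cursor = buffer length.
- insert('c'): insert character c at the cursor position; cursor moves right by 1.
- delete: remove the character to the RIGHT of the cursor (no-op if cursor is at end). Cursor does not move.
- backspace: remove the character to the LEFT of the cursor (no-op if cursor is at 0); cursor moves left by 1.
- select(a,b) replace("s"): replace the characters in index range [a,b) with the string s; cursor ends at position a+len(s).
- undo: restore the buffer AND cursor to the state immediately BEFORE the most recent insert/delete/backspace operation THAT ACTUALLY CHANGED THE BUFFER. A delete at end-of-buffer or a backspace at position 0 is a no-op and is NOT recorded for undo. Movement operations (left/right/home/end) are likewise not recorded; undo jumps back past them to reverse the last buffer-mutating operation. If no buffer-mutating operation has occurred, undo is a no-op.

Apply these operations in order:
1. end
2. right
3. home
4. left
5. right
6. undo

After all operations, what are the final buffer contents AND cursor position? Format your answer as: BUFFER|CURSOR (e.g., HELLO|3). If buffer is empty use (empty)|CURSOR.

Answer: EYVT|1

Derivation:
After op 1 (end): buf='EYVT' cursor=4
After op 2 (right): buf='EYVT' cursor=4
After op 3 (home): buf='EYVT' cursor=0
After op 4 (left): buf='EYVT' cursor=0
After op 5 (right): buf='EYVT' cursor=1
After op 6 (undo): buf='EYVT' cursor=1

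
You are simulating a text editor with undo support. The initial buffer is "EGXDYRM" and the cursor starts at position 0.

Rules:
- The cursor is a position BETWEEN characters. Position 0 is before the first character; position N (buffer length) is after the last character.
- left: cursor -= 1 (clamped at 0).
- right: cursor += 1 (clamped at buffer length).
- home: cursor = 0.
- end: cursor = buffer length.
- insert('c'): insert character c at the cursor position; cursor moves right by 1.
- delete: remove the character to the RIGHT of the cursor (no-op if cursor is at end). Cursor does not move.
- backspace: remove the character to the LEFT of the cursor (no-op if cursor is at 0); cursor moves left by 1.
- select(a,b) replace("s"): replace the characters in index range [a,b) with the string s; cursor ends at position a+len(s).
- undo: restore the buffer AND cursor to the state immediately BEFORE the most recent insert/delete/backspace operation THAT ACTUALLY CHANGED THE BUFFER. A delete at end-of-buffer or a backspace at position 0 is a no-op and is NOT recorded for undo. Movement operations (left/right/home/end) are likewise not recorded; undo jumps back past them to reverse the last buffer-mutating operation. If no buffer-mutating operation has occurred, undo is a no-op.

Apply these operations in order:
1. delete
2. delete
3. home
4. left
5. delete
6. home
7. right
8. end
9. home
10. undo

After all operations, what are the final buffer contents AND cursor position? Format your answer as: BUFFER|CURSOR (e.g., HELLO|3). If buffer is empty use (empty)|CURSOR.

Answer: XDYRM|0

Derivation:
After op 1 (delete): buf='GXDYRM' cursor=0
After op 2 (delete): buf='XDYRM' cursor=0
After op 3 (home): buf='XDYRM' cursor=0
After op 4 (left): buf='XDYRM' cursor=0
After op 5 (delete): buf='DYRM' cursor=0
After op 6 (home): buf='DYRM' cursor=0
After op 7 (right): buf='DYRM' cursor=1
After op 8 (end): buf='DYRM' cursor=4
After op 9 (home): buf='DYRM' cursor=0
After op 10 (undo): buf='XDYRM' cursor=0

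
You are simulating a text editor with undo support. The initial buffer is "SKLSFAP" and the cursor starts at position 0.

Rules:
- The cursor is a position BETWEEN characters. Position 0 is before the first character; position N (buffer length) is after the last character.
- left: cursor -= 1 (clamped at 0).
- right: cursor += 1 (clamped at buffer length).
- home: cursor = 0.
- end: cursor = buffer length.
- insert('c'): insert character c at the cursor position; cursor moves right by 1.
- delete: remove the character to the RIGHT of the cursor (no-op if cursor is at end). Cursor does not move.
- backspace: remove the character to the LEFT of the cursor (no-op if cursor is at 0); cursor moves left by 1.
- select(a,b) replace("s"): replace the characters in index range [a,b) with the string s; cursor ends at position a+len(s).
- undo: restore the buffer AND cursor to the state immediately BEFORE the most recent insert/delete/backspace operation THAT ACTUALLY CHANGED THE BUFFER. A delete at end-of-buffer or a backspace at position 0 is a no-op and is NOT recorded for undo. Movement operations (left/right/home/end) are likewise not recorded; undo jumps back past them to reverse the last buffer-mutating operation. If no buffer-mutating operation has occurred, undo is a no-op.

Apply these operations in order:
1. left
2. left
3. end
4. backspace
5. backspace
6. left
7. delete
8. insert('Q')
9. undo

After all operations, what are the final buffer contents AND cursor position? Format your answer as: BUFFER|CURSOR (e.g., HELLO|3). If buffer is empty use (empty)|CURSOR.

Answer: SKLS|4

Derivation:
After op 1 (left): buf='SKLSFAP' cursor=0
After op 2 (left): buf='SKLSFAP' cursor=0
After op 3 (end): buf='SKLSFAP' cursor=7
After op 4 (backspace): buf='SKLSFA' cursor=6
After op 5 (backspace): buf='SKLSF' cursor=5
After op 6 (left): buf='SKLSF' cursor=4
After op 7 (delete): buf='SKLS' cursor=4
After op 8 (insert('Q')): buf='SKLSQ' cursor=5
After op 9 (undo): buf='SKLS' cursor=4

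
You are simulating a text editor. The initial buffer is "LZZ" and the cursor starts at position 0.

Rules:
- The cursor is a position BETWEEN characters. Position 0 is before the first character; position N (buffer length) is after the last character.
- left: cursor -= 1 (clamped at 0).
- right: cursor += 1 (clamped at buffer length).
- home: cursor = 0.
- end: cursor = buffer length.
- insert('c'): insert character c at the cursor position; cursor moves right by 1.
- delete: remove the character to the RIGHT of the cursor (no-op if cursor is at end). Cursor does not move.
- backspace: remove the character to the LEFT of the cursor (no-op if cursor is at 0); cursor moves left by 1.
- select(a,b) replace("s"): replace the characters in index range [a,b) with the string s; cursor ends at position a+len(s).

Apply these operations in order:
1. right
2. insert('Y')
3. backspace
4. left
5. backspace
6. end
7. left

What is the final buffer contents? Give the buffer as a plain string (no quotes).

After op 1 (right): buf='LZZ' cursor=1
After op 2 (insert('Y')): buf='LYZZ' cursor=2
After op 3 (backspace): buf='LZZ' cursor=1
After op 4 (left): buf='LZZ' cursor=0
After op 5 (backspace): buf='LZZ' cursor=0
After op 6 (end): buf='LZZ' cursor=3
After op 7 (left): buf='LZZ' cursor=2

Answer: LZZ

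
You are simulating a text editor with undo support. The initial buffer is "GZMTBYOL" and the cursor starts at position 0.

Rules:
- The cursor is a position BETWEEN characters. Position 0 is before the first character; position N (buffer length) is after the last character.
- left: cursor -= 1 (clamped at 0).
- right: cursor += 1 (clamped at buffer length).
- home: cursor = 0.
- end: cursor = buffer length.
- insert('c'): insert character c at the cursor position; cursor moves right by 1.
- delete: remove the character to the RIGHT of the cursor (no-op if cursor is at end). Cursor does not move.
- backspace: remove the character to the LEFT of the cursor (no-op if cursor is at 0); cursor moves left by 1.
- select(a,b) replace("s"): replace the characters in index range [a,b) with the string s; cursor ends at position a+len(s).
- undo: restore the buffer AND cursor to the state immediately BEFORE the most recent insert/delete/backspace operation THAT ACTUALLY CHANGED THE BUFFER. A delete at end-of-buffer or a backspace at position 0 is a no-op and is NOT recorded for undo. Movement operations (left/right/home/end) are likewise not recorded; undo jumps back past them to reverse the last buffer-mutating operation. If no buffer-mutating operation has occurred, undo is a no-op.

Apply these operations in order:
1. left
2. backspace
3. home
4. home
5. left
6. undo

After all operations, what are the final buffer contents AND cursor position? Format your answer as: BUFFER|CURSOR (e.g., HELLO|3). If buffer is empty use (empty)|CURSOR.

Answer: GZMTBYOL|0

Derivation:
After op 1 (left): buf='GZMTBYOL' cursor=0
After op 2 (backspace): buf='GZMTBYOL' cursor=0
After op 3 (home): buf='GZMTBYOL' cursor=0
After op 4 (home): buf='GZMTBYOL' cursor=0
After op 5 (left): buf='GZMTBYOL' cursor=0
After op 6 (undo): buf='GZMTBYOL' cursor=0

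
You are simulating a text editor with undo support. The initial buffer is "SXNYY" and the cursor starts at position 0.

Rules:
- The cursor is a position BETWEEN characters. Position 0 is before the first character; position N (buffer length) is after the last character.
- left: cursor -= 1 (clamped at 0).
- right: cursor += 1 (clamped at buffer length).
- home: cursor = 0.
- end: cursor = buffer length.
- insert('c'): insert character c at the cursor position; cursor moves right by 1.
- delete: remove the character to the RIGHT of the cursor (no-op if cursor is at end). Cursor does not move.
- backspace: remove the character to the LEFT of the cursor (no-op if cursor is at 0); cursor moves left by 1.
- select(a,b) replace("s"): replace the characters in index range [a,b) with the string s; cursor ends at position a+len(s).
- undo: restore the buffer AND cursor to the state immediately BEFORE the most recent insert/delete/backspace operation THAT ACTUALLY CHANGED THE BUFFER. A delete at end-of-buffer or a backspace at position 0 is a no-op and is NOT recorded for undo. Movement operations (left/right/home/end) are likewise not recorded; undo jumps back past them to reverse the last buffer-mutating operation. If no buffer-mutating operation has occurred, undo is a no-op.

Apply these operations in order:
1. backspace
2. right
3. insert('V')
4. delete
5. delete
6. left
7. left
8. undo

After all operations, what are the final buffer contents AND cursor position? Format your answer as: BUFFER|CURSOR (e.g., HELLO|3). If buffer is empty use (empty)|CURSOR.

After op 1 (backspace): buf='SXNYY' cursor=0
After op 2 (right): buf='SXNYY' cursor=1
After op 3 (insert('V')): buf='SVXNYY' cursor=2
After op 4 (delete): buf='SVNYY' cursor=2
After op 5 (delete): buf='SVYY' cursor=2
After op 6 (left): buf='SVYY' cursor=1
After op 7 (left): buf='SVYY' cursor=0
After op 8 (undo): buf='SVNYY' cursor=2

Answer: SVNYY|2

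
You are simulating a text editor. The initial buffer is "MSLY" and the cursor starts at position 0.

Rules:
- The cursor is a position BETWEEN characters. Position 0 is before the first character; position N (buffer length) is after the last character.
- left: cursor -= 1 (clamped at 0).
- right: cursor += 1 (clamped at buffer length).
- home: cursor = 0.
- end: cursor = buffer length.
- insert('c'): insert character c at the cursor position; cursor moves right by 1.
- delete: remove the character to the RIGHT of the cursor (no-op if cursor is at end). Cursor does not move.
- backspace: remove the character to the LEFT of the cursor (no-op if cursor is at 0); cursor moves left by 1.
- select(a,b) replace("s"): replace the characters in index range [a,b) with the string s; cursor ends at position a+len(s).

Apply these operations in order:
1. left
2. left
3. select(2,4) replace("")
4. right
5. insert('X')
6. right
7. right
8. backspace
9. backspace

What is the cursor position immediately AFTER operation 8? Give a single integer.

Answer: 2

Derivation:
After op 1 (left): buf='MSLY' cursor=0
After op 2 (left): buf='MSLY' cursor=0
After op 3 (select(2,4) replace("")): buf='MS' cursor=2
After op 4 (right): buf='MS' cursor=2
After op 5 (insert('X')): buf='MSX' cursor=3
After op 6 (right): buf='MSX' cursor=3
After op 7 (right): buf='MSX' cursor=3
After op 8 (backspace): buf='MS' cursor=2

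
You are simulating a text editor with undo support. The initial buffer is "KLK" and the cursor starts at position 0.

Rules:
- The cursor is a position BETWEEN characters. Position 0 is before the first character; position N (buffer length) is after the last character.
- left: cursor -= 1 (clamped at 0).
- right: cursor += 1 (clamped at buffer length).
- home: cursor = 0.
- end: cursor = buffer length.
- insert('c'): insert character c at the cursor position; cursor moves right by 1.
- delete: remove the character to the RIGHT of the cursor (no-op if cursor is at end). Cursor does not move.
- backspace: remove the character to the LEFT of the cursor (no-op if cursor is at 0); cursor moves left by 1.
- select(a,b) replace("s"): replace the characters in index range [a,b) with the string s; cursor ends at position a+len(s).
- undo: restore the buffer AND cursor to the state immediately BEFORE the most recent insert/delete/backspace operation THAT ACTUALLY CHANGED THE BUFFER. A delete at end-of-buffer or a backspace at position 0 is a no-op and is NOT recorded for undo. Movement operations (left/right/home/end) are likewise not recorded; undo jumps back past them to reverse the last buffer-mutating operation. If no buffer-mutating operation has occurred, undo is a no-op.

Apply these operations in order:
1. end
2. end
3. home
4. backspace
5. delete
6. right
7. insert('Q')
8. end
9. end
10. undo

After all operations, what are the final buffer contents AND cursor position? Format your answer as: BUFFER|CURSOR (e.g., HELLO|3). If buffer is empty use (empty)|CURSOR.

After op 1 (end): buf='KLK' cursor=3
After op 2 (end): buf='KLK' cursor=3
After op 3 (home): buf='KLK' cursor=0
After op 4 (backspace): buf='KLK' cursor=0
After op 5 (delete): buf='LK' cursor=0
After op 6 (right): buf='LK' cursor=1
After op 7 (insert('Q')): buf='LQK' cursor=2
After op 8 (end): buf='LQK' cursor=3
After op 9 (end): buf='LQK' cursor=3
After op 10 (undo): buf='LK' cursor=1

Answer: LK|1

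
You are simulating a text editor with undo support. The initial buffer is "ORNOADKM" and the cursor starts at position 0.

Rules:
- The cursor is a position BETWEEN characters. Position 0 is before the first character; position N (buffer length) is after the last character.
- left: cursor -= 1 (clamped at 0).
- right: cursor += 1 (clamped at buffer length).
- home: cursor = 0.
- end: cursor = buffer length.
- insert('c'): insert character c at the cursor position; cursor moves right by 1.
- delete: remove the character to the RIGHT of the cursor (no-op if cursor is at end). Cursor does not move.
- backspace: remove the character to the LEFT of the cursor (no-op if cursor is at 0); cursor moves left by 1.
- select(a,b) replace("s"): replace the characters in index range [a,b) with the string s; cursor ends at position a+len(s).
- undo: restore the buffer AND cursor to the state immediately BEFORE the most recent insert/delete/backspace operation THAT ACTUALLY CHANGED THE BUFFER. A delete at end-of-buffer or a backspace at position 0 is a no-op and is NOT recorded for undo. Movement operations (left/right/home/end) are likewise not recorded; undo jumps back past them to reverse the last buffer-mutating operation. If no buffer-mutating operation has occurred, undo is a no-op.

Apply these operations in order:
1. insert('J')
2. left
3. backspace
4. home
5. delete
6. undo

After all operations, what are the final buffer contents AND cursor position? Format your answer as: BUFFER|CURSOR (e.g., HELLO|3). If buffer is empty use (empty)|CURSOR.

Answer: JORNOADKM|0

Derivation:
After op 1 (insert('J')): buf='JORNOADKM' cursor=1
After op 2 (left): buf='JORNOADKM' cursor=0
After op 3 (backspace): buf='JORNOADKM' cursor=0
After op 4 (home): buf='JORNOADKM' cursor=0
After op 5 (delete): buf='ORNOADKM' cursor=0
After op 6 (undo): buf='JORNOADKM' cursor=0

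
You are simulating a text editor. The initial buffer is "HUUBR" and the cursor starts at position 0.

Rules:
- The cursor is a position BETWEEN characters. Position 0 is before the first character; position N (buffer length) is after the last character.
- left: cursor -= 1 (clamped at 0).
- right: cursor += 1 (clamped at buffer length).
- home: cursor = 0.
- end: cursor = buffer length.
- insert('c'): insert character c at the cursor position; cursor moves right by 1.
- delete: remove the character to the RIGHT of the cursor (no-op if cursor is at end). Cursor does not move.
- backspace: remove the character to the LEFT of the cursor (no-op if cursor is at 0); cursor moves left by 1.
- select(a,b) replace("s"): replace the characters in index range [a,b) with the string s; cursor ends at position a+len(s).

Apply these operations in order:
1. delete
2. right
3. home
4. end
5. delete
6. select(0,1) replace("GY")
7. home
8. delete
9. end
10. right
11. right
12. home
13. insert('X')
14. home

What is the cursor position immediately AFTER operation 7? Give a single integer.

Answer: 0

Derivation:
After op 1 (delete): buf='UUBR' cursor=0
After op 2 (right): buf='UUBR' cursor=1
After op 3 (home): buf='UUBR' cursor=0
After op 4 (end): buf='UUBR' cursor=4
After op 5 (delete): buf='UUBR' cursor=4
After op 6 (select(0,1) replace("GY")): buf='GYUBR' cursor=2
After op 7 (home): buf='GYUBR' cursor=0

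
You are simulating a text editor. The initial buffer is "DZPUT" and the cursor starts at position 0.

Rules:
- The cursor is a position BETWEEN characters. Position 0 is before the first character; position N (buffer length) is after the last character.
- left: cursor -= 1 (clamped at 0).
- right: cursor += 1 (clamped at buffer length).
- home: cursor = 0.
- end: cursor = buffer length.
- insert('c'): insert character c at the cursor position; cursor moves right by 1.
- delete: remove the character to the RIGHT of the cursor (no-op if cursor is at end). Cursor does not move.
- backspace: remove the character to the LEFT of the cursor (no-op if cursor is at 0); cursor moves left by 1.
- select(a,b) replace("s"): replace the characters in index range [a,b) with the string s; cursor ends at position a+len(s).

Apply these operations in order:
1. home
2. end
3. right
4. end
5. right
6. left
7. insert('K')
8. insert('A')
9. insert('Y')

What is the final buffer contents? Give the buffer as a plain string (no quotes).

Answer: DZPUKAYT

Derivation:
After op 1 (home): buf='DZPUT' cursor=0
After op 2 (end): buf='DZPUT' cursor=5
After op 3 (right): buf='DZPUT' cursor=5
After op 4 (end): buf='DZPUT' cursor=5
After op 5 (right): buf='DZPUT' cursor=5
After op 6 (left): buf='DZPUT' cursor=4
After op 7 (insert('K')): buf='DZPUKT' cursor=5
After op 8 (insert('A')): buf='DZPUKAT' cursor=6
After op 9 (insert('Y')): buf='DZPUKAYT' cursor=7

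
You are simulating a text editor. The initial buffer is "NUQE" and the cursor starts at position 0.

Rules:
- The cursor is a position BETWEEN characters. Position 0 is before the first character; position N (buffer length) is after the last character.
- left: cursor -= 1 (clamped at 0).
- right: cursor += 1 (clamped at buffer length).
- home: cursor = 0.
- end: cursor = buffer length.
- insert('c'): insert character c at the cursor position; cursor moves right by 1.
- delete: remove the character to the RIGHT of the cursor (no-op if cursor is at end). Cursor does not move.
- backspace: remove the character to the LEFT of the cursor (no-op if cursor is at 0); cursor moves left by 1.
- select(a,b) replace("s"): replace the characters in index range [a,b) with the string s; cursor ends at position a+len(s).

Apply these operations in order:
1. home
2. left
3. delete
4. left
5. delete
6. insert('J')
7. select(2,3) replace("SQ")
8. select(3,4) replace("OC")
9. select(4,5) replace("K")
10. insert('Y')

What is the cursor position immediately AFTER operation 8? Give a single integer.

After op 1 (home): buf='NUQE' cursor=0
After op 2 (left): buf='NUQE' cursor=0
After op 3 (delete): buf='UQE' cursor=0
After op 4 (left): buf='UQE' cursor=0
After op 5 (delete): buf='QE' cursor=0
After op 6 (insert('J')): buf='JQE' cursor=1
After op 7 (select(2,3) replace("SQ")): buf='JQSQ' cursor=4
After op 8 (select(3,4) replace("OC")): buf='JQSOC' cursor=5

Answer: 5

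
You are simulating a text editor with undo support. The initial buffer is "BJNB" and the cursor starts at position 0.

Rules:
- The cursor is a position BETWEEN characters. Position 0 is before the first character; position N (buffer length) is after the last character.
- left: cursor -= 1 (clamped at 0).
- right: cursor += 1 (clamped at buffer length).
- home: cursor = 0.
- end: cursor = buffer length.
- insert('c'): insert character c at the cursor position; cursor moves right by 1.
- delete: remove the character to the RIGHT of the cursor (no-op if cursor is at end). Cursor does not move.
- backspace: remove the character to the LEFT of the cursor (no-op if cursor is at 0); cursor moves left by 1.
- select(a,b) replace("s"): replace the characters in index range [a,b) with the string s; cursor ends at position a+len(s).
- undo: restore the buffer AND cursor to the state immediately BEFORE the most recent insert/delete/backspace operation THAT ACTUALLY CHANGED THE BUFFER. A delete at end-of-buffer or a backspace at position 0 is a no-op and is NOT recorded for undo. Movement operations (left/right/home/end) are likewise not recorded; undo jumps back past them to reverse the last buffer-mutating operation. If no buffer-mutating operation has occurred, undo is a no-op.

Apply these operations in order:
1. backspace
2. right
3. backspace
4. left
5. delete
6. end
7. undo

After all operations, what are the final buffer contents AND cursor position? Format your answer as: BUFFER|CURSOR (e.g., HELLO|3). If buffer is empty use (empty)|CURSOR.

Answer: JNB|0

Derivation:
After op 1 (backspace): buf='BJNB' cursor=0
After op 2 (right): buf='BJNB' cursor=1
After op 3 (backspace): buf='JNB' cursor=0
After op 4 (left): buf='JNB' cursor=0
After op 5 (delete): buf='NB' cursor=0
After op 6 (end): buf='NB' cursor=2
After op 7 (undo): buf='JNB' cursor=0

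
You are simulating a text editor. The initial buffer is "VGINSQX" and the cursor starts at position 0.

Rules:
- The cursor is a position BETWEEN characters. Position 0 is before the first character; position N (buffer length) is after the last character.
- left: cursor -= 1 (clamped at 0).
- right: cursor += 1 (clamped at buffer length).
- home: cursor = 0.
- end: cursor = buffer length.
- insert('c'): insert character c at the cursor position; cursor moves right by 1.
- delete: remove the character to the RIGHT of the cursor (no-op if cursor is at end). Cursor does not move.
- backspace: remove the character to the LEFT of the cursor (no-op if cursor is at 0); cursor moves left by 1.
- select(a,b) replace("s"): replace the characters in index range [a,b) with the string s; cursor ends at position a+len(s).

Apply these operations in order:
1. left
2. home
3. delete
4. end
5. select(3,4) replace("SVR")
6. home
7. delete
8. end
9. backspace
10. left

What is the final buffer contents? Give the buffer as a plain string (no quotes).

Answer: INSVRQ

Derivation:
After op 1 (left): buf='VGINSQX' cursor=0
After op 2 (home): buf='VGINSQX' cursor=0
After op 3 (delete): buf='GINSQX' cursor=0
After op 4 (end): buf='GINSQX' cursor=6
After op 5 (select(3,4) replace("SVR")): buf='GINSVRQX' cursor=6
After op 6 (home): buf='GINSVRQX' cursor=0
After op 7 (delete): buf='INSVRQX' cursor=0
After op 8 (end): buf='INSVRQX' cursor=7
After op 9 (backspace): buf='INSVRQ' cursor=6
After op 10 (left): buf='INSVRQ' cursor=5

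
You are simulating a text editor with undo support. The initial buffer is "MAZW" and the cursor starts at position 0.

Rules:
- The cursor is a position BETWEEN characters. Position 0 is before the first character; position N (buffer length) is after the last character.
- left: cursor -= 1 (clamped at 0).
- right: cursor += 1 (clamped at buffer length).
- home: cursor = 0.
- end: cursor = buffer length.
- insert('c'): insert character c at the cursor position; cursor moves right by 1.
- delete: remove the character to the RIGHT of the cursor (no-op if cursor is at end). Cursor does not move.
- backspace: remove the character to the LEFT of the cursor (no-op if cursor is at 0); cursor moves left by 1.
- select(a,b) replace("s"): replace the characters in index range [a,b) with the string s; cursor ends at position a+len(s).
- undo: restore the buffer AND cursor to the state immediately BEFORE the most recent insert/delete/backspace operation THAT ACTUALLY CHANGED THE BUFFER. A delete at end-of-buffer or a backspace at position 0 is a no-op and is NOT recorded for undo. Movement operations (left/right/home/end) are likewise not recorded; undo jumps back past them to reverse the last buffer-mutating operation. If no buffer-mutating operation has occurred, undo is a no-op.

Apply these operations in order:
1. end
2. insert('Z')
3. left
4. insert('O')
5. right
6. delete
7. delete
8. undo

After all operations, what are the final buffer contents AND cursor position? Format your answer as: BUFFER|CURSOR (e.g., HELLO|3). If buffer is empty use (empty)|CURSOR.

After op 1 (end): buf='MAZW' cursor=4
After op 2 (insert('Z')): buf='MAZWZ' cursor=5
After op 3 (left): buf='MAZWZ' cursor=4
After op 4 (insert('O')): buf='MAZWOZ' cursor=5
After op 5 (right): buf='MAZWOZ' cursor=6
After op 6 (delete): buf='MAZWOZ' cursor=6
After op 7 (delete): buf='MAZWOZ' cursor=6
After op 8 (undo): buf='MAZWZ' cursor=4

Answer: MAZWZ|4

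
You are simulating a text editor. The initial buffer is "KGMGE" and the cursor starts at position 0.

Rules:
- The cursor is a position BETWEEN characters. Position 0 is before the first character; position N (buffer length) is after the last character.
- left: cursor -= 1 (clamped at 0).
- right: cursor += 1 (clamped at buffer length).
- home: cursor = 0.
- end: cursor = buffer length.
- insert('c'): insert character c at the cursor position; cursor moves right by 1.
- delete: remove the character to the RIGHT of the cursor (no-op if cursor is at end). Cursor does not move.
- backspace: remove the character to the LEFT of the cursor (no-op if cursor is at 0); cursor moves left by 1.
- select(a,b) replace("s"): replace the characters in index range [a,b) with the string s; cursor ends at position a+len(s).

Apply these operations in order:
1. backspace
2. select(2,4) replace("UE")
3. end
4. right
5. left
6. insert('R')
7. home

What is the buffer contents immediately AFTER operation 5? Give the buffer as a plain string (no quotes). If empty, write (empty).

After op 1 (backspace): buf='KGMGE' cursor=0
After op 2 (select(2,4) replace("UE")): buf='KGUEE' cursor=4
After op 3 (end): buf='KGUEE' cursor=5
After op 4 (right): buf='KGUEE' cursor=5
After op 5 (left): buf='KGUEE' cursor=4

Answer: KGUEE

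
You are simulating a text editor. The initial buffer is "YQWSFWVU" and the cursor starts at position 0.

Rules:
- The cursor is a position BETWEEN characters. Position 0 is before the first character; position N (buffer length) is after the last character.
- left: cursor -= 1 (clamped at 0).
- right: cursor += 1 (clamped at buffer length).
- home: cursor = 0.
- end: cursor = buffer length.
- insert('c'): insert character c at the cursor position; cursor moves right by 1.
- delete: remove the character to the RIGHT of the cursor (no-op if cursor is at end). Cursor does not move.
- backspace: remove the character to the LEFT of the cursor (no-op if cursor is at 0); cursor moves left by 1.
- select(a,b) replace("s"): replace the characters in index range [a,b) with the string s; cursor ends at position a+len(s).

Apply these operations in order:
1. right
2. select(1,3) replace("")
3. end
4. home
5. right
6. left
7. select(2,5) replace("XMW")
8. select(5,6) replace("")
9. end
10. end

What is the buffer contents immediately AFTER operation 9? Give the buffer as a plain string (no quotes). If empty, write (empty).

Answer: YSXMW

Derivation:
After op 1 (right): buf='YQWSFWVU' cursor=1
After op 2 (select(1,3) replace("")): buf='YSFWVU' cursor=1
After op 3 (end): buf='YSFWVU' cursor=6
After op 4 (home): buf='YSFWVU' cursor=0
After op 5 (right): buf='YSFWVU' cursor=1
After op 6 (left): buf='YSFWVU' cursor=0
After op 7 (select(2,5) replace("XMW")): buf='YSXMWU' cursor=5
After op 8 (select(5,6) replace("")): buf='YSXMW' cursor=5
After op 9 (end): buf='YSXMW' cursor=5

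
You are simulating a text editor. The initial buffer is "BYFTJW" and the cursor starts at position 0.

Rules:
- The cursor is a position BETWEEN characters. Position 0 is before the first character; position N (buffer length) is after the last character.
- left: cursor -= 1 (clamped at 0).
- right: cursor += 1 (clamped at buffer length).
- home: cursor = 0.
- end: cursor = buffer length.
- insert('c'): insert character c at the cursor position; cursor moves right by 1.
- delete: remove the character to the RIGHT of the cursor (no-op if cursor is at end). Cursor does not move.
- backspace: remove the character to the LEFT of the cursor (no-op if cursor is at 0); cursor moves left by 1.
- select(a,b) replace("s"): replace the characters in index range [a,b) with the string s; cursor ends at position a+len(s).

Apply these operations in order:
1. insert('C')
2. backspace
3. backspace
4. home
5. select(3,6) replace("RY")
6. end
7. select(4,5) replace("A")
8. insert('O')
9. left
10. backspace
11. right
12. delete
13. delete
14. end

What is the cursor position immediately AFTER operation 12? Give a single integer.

After op 1 (insert('C')): buf='CBYFTJW' cursor=1
After op 2 (backspace): buf='BYFTJW' cursor=0
After op 3 (backspace): buf='BYFTJW' cursor=0
After op 4 (home): buf='BYFTJW' cursor=0
After op 5 (select(3,6) replace("RY")): buf='BYFRY' cursor=5
After op 6 (end): buf='BYFRY' cursor=5
After op 7 (select(4,5) replace("A")): buf='BYFRA' cursor=5
After op 8 (insert('O')): buf='BYFRAO' cursor=6
After op 9 (left): buf='BYFRAO' cursor=5
After op 10 (backspace): buf='BYFRO' cursor=4
After op 11 (right): buf='BYFRO' cursor=5
After op 12 (delete): buf='BYFRO' cursor=5

Answer: 5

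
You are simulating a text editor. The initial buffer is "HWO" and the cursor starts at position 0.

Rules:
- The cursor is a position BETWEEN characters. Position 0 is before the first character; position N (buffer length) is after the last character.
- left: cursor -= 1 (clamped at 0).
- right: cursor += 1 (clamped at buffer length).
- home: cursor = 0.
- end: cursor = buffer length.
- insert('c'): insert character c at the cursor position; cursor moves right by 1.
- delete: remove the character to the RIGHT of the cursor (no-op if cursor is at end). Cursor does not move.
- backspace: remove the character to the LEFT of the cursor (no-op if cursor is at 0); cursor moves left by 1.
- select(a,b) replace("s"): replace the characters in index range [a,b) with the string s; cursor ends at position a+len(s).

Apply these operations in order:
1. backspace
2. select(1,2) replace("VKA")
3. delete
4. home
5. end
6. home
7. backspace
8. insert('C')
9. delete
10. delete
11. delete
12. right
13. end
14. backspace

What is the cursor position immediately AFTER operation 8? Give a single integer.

After op 1 (backspace): buf='HWO' cursor=0
After op 2 (select(1,2) replace("VKA")): buf='HVKAO' cursor=4
After op 3 (delete): buf='HVKA' cursor=4
After op 4 (home): buf='HVKA' cursor=0
After op 5 (end): buf='HVKA' cursor=4
After op 6 (home): buf='HVKA' cursor=0
After op 7 (backspace): buf='HVKA' cursor=0
After op 8 (insert('C')): buf='CHVKA' cursor=1

Answer: 1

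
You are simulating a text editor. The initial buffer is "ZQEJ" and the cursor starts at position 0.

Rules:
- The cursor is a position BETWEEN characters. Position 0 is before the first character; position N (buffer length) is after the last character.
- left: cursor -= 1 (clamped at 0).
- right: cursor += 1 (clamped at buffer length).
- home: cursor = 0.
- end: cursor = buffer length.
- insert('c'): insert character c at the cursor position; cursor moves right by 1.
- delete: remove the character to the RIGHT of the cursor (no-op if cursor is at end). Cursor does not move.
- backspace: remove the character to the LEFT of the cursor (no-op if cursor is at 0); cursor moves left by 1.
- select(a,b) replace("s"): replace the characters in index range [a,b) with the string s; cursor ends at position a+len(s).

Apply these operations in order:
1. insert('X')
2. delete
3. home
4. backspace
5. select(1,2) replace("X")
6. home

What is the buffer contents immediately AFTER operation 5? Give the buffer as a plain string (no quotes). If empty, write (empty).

After op 1 (insert('X')): buf='XZQEJ' cursor=1
After op 2 (delete): buf='XQEJ' cursor=1
After op 3 (home): buf='XQEJ' cursor=0
After op 4 (backspace): buf='XQEJ' cursor=0
After op 5 (select(1,2) replace("X")): buf='XXEJ' cursor=2

Answer: XXEJ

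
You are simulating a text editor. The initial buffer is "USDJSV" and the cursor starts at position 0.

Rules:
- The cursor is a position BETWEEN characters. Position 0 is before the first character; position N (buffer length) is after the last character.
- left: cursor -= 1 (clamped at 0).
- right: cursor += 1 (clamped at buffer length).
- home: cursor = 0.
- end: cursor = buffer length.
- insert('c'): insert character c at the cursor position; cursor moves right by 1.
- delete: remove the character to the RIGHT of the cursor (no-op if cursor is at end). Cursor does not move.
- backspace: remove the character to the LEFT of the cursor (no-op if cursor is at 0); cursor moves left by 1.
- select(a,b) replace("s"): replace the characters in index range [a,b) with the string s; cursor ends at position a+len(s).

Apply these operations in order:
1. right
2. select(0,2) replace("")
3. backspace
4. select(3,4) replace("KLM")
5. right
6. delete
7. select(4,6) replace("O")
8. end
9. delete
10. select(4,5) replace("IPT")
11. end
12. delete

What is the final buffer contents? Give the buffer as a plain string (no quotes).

After op 1 (right): buf='USDJSV' cursor=1
After op 2 (select(0,2) replace("")): buf='DJSV' cursor=0
After op 3 (backspace): buf='DJSV' cursor=0
After op 4 (select(3,4) replace("KLM")): buf='DJSKLM' cursor=6
After op 5 (right): buf='DJSKLM' cursor=6
After op 6 (delete): buf='DJSKLM' cursor=6
After op 7 (select(4,6) replace("O")): buf='DJSKO' cursor=5
After op 8 (end): buf='DJSKO' cursor=5
After op 9 (delete): buf='DJSKO' cursor=5
After op 10 (select(4,5) replace("IPT")): buf='DJSKIPT' cursor=7
After op 11 (end): buf='DJSKIPT' cursor=7
After op 12 (delete): buf='DJSKIPT' cursor=7

Answer: DJSKIPT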